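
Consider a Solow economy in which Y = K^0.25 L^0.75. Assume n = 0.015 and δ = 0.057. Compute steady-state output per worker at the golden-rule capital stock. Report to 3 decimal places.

y_gold ≈ 1.514

Break-even investment rate: n + δ = 0.015 + 0.057 = 0.072.
Golden rule sets MPK = n+δ: 0.25·k^(0.25−1) = 0.072, so k_gold = (0.25/0.072)^(1/0.75) ≈ 5.2579.
Output: y_gold = k_gold^0.25 = 5.2579^0.25 ≈ 1.5143.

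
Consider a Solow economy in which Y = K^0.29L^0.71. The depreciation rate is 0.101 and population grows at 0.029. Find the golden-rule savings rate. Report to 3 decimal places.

s_gold = 0.290

Break-even investment rate: n + δ = 0.029 + 0.101 = 0.13.
At the golden rule MPK = n+δ, and in any Cobb-Douglas steady state s = (n+δ)·k/y = MPK·k/y = capital's share 0.29.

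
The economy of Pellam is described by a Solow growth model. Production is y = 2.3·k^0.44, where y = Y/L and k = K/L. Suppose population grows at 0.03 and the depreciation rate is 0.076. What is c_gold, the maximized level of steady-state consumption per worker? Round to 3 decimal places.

c_gold ≈ 7.583

n + δ = 0.03 + 0.076 = 0.106.
Setting f'(k) = n+δ gives 0.44·2.3·k^(0.44−1) = 0.106, hence k_gold = (0.44·2.3/0.106)^(1/0.56) ≈ 56.2052.
y_gold = 2.3·56.2052^0.44 ≈ 13.5403.
c_gold = y_gold − (n+δ)·k_gold = 13.5403 − 0.106·56.2052 ≈ 7.5826.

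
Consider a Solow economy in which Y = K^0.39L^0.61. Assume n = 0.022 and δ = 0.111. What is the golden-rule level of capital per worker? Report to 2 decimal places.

k_gold ≈ 5.83

n + δ = 0.022 + 0.111 = 0.133.
Golden rule sets MPK = n+δ: 0.39·k^(0.39−1) = 0.133, so k_gold = (0.39/0.133)^(1/0.61) ≈ 5.8334.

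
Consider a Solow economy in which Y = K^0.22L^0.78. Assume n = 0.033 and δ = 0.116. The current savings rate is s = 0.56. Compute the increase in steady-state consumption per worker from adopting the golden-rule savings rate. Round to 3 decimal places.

Δc ≈ 0.231

The effective depreciation rate is n + δ = 0.033 + 0.116 = 0.149.
Current steady state (s = 0.56): k* = (0.56/0.149)^(1/0.78) ≈ 5.4599, y* = 5.4599^0.22 ≈ 1.4527, c* = (1−0.56)·1.4527 ≈ 0.6392.
At the golden rule the marginal product of capital equals n+δ: 0.22·k^(0.22−1) = 0.149. Solving, k_gold = (0.22/0.149)^(1/0.78) ≈ 1.6480.
y_gold = 1.6480^0.22 ≈ 1.1162, c_gold = y_gold − 0.149·k_gold ≈ 0.8706.
Gain: Δc = 0.8706 − 0.6392 ≈ 0.2314.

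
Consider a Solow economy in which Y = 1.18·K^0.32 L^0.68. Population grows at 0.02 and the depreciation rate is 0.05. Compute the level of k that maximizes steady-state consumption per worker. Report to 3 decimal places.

k_gold ≈ 11.923

n + δ = 0.02 + 0.05 = 0.07.
Setting f'(k) = n+δ gives 0.32·1.18·k^(0.32−1) = 0.07, hence k_gold = (0.32·1.18/0.07)^(1/0.68) ≈ 11.9227.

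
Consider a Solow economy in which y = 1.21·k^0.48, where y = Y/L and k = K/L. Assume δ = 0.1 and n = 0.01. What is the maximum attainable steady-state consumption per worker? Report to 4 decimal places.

The effective depreciation rate is n + δ = 0.01 + 0.1 = 0.11.
Setting f'(k) = n+δ gives 0.48·1.21·k^(0.48−1) = 0.11, hence k_gold = (0.48·1.21/0.11)^(1/0.52) ≈ 24.5290.
y_gold = 1.21·24.5290^0.48 ≈ 5.6212.
c_gold = y_gold − (n+δ)·k_gold = 5.6212 − 0.11·24.5290 ≈ 2.9230.

c_gold ≈ 2.9230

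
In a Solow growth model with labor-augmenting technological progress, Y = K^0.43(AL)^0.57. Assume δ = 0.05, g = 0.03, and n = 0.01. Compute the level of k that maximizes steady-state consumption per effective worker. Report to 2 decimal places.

n + g + δ = 0.01 + 0.03 + 0.05 = 0.09.
At the golden rule the marginal product of capital equals n+g+δ: 0.43·k^(0.43−1) = 0.09. Solving, k_gold = (0.43/0.09)^(1/0.57) ≈ 15.5462.

k_gold ≈ 15.55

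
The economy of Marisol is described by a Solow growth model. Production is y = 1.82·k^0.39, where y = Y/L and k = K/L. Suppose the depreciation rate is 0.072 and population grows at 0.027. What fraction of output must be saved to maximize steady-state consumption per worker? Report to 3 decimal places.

Capital per worker breaks even when investment replaces (n + δ)·k; here n + δ = 0.099.
At the golden rule MPK = n+δ, and in any Cobb-Douglas steady state s = (n+δ)·k/y = MPK·k/y = capital's share 0.39.

s_gold = 0.390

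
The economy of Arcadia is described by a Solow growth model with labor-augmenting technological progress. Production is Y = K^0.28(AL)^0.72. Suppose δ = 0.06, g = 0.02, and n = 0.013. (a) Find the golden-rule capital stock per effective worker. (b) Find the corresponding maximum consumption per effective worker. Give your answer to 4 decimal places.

(a) k_gold ≈ 4.6220; (b) c_gold ≈ 1.1053

Capital per effective worker breaks even when investment replaces (n + g + δ)·k; here n + g + δ = 0.093.
Maximizing c = f(k) − (n+g+δ)·k gives f'(k) = n+g+δ, i.e. 0.28·k^(0.28−1) = 0.093, so k_gold = (0.28/0.093)^(1/0.72) ≈ 4.6220.
y_gold = 4.6220^0.28 ≈ 1.5352; c_gold = y_gold − 0.093·k_gold ≈ 1.1053.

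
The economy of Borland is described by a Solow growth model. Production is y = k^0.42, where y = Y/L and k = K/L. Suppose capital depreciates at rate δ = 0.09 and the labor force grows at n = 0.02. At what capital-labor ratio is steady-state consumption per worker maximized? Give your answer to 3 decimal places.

Capital per worker breaks even when investment replaces (n + δ)·k; here n + δ = 0.11.
At the golden rule the marginal product of capital equals n+δ: 0.42·k^(0.42−1) = 0.11. Solving, k_gold = (0.42/0.11)^(1/0.58) ≈ 10.0740.

k_gold ≈ 10.074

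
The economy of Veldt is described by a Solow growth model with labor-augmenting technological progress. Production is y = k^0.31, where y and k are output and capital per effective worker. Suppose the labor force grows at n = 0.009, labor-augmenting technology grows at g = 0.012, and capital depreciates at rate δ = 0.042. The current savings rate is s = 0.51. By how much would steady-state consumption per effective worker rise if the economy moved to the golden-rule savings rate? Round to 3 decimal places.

Δc ≈ 0.158

Capital per effective worker breaks even when investment replaces (n + g + δ)·k; here n + g + δ = 0.063.
Current steady state (s = 0.51): k* = (0.51/0.063)^(1/0.69) ≈ 20.7145, y* = 20.7145^0.31 ≈ 2.5589, c* = (1−0.51)·2.5589 ≈ 1.2538.
Setting f'(k) = n+g+δ gives 0.31·k^(0.31−1) = 0.063, hence k_gold = (0.31/0.063)^(1/0.69) ≈ 10.0677.
y_gold = 10.0677^0.31 ≈ 2.0460, c_gold = y_gold − 0.063·k_gold ≈ 1.4117.
Gain: Δc = 1.4117 − 1.2538 ≈ 0.1579.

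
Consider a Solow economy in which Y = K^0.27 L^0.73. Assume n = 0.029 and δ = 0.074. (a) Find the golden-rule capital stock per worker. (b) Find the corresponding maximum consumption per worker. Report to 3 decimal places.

(a) k_gold ≈ 3.744; (b) c_gold ≈ 1.043

The effective depreciation rate is n + δ = 0.029 + 0.074 = 0.103.
Setting f'(k) = n+δ gives 0.27·k^(0.27−1) = 0.103, hence k_gold = (0.27/0.103)^(1/0.73) ≈ 3.7439.
y_gold = 3.7439^0.27 ≈ 1.4282; c_gold = y_gold − 0.103·k_gold ≈ 1.0426.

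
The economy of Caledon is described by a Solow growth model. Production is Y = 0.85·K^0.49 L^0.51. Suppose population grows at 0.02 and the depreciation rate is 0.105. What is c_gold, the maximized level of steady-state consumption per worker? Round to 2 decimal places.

c_gold ≈ 1.38

Break-even investment rate: n + δ = 0.02 + 0.105 = 0.125.
Golden rule sets MPK = n+δ: 0.49·0.85·k^(0.49−1) = 0.125, so k_gold = (0.49·0.85/0.125)^(1/0.51) ≈ 10.5904.
y_gold = 0.85·10.5904^0.49 ≈ 2.7016.
c_gold = y_gold − (n+δ)·k_gold = 2.7016 − 0.125·10.5904 ≈ 1.3778.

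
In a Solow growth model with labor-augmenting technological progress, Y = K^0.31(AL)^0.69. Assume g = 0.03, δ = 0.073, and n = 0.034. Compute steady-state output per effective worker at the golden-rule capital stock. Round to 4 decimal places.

Break-even investment rate: n + g + δ = 0.034 + 0.03 + 0.073 = 0.137.
Setting f'(k) = n+g+δ gives 0.31·k^(0.31−1) = 0.137, hence k_gold = (0.31/0.137)^(1/0.69) ≈ 3.2657.
Output: y_gold = k_gold^0.31 = 3.2657^0.31 ≈ 1.4432.

y_gold ≈ 1.4432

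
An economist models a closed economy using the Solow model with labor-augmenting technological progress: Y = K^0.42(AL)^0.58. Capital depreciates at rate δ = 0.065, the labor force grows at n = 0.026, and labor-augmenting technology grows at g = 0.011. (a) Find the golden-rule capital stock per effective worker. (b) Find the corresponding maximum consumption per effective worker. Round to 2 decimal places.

(a) k_gold ≈ 11.47; (b) c_gold ≈ 1.62

Capital per effective worker breaks even when investment replaces (n + g + δ)·k; here n + g + δ = 0.102.
Setting f'(k) = n+g+δ gives 0.42·k^(0.42−1) = 0.102, hence k_gold = (0.42/0.102)^(1/0.58) ≈ 11.4747.
y_gold = 11.4747^0.42 ≈ 2.7867; c_gold = y_gold − 0.102·k_gold ≈ 1.6163.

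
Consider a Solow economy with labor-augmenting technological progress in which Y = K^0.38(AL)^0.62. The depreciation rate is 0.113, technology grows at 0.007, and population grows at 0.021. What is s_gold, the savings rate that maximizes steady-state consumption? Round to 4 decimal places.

s_gold = 0.3800

Break-even investment rate: n + g + δ = 0.021 + 0.007 + 0.113 = 0.141.
At the golden rule MPK = n+g+δ, and in any Cobb-Douglas steady state s = (n+g+δ)·k/y = MPK·k/y = capital's share 0.38.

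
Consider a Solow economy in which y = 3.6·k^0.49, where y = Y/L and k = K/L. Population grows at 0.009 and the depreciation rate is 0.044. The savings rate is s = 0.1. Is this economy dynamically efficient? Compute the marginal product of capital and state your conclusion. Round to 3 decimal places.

n + δ = 0.009 + 0.044 = 0.053.
Steady-state k*: s·A·k^0.49 = 0.053·k gives k* = (0.1·3.6/0.053)^(1/0.51) ≈ 42.7981.
MPK = 0.49·3.6·42.7981^(-0.51) ≈ 0.2597.
MPK > n+δ = 0.053, so the economy is dynamically efficient (under-saving).

dynamically efficient; MPK ≈ 0.260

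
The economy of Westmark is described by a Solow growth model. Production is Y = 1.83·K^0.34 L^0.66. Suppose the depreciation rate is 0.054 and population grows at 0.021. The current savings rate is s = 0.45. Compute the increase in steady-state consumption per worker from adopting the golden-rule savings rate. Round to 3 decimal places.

n + δ = 0.021 + 0.054 = 0.075.
Current steady state (s = 0.45): k* = (0.45·1.83/0.075)^(1/0.66) ≈ 37.7286, y* = 1.83·37.7286^0.34 ≈ 6.2881, c* = (1−0.45)·6.2881 ≈ 3.4585.
Setting f'(k) = n+δ gives 0.34·1.83·k^(0.34−1) = 0.075, hence k_gold = (0.34·1.83/0.075)^(1/0.66) ≈ 24.6732.
y_gold = 1.83·24.6732^0.34 ≈ 5.4426, c_gold = y_gold − 0.075·k_gold ≈ 3.5921.
Gain: Δc = 3.5921 − 3.4585 ≈ 0.1337.

Δc ≈ 0.134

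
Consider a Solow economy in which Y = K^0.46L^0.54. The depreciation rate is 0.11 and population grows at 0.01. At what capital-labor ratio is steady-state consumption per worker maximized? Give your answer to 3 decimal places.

Break-even investment rate: n + δ = 0.01 + 0.11 = 0.12.
Setting f'(k) = n+δ gives 0.46·k^(0.46−1) = 0.12, hence k_gold = (0.46/0.12)^(1/0.54) ≈ 12.0420.

k_gold ≈ 12.042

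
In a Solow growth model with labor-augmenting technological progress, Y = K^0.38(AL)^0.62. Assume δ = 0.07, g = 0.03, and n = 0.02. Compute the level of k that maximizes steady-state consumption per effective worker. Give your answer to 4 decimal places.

k_gold ≈ 6.4183

n + g + δ = 0.02 + 0.03 + 0.07 = 0.12.
Golden rule sets MPK = n+g+δ: 0.38·k^(0.38−1) = 0.12, so k_gold = (0.38/0.12)^(1/0.62) ≈ 6.4183.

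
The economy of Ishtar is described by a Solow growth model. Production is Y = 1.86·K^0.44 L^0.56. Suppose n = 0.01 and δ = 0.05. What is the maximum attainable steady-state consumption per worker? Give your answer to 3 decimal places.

c_gold ≈ 8.116

Capital per worker breaks even when investment replaces (n + δ)·k; here n + δ = 0.06.
Maximizing c = f(k) − (n+δ)·k gives f'(k) = n+δ, i.e. 0.44·1.86·k^(0.44−1) = 0.06, so k_gold = (0.44·1.86/0.06)^(1/0.56) ≈ 106.2807.
y_gold = 1.86·106.2807^0.44 ≈ 14.4928.
c_gold = y_gold − (n+δ)·k_gold = 14.4928 − 0.06·106.2807 ≈ 8.1160.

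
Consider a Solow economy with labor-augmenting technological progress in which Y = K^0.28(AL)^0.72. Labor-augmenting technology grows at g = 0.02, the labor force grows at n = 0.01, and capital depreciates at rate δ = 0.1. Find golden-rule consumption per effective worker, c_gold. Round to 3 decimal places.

c_gold ≈ 0.970

Capital per effective worker breaks even when investment replaces (n + g + δ)·k; here n + g + δ = 0.13.
At the golden rule the marginal product of capital equals n+g+δ: 0.28·k^(0.28−1) = 0.13. Solving, k_gold = (0.28/0.13)^(1/0.72) ≈ 2.9027.
y_gold = 2.9027^0.28 ≈ 1.3477.
c_gold = y_gold − (n+g+δ)·k_gold = 1.3477 − 0.13·2.9027 ≈ 0.9703.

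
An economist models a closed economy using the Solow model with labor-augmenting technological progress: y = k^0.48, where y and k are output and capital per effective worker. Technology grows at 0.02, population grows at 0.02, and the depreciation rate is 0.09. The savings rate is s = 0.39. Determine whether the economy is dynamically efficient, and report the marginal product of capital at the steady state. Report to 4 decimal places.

Break-even investment rate: n + g + δ = 0.02 + 0.02 + 0.09 = 0.13.
Steady-state k*: s·k^0.48 = 0.13·k gives k* = (0.39/0.13)^(1/0.52) ≈ 8.2707.
MPK = 0.48·8.2707^(-0.52) ≈ 0.1600.
MPK > n+g+δ = 0.13, so the economy is dynamically efficient (under-saving).

dynamically efficient; MPK ≈ 0.1600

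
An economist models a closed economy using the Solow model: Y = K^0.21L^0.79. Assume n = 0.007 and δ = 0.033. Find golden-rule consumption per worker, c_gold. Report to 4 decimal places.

The effective depreciation rate is n + δ = 0.007 + 0.033 = 0.04.
Golden rule sets MPK = n+δ: 0.21·k^(0.21−1) = 0.04, so k_gold = (0.21/0.04)^(1/0.79) ≈ 8.1582.
y_gold = 8.1582^0.21 ≈ 1.5539.
c_gold = y_gold − (n+δ)·k_gold = 1.5539 − 0.04·8.1582 ≈ 1.2276.

c_gold ≈ 1.2276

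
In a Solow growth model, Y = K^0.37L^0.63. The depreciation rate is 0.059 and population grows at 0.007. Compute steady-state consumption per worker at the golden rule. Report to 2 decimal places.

Capital per worker breaks even when investment replaces (n + δ)·k; here n + δ = 0.066.
At the golden rule the marginal product of capital equals n+δ: 0.37·k^(0.37−1) = 0.066. Solving, k_gold = (0.37/0.066)^(1/0.63) ≈ 15.4293.
y_gold = 15.4293^0.37 ≈ 2.7523.
c_gold = y_gold − (n+δ)·k_gold = 2.7523 − 0.066·15.4293 ≈ 1.7339.

c_gold ≈ 1.73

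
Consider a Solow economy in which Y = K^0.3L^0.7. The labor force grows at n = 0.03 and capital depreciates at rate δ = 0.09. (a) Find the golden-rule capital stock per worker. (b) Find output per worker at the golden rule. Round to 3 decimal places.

Capital per worker breaks even when investment replaces (n + δ)·k; here n + δ = 0.12.
Golden rule sets MPK = n+δ: 0.3·k^(0.3−1) = 0.12, so k_gold = (0.3/0.12)^(1/0.7) ≈ 3.7024.
y_gold = 3.7024^0.3 ≈ 1.4810.

(a) k_gold ≈ 3.702; (b) y_gold ≈ 1.481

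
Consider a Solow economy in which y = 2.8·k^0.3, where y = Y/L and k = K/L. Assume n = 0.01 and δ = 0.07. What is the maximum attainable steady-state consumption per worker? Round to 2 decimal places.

c_gold ≈ 5.37

Break-even investment rate: n + δ = 0.01 + 0.07 = 0.08.
At the golden rule the marginal product of capital equals n+δ: 0.3·2.8·k^(0.3−1) = 0.08. Solving, k_gold = (0.3·2.8/0.08)^(1/0.7) ≈ 28.7635.
y_gold = 2.8·28.7635^0.3 ≈ 7.6703.
c_gold = y_gold − (n+δ)·k_gold = 7.6703 − 0.08·28.7635 ≈ 5.3692.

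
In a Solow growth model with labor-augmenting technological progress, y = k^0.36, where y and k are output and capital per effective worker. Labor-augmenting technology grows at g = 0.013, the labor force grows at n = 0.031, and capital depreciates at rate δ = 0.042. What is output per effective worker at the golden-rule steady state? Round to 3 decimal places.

y_gold ≈ 2.238

The effective depreciation rate is n + g + δ = 0.031 + 0.013 + 0.042 = 0.086.
At the golden rule the marginal product of capital equals n+g+δ: 0.36·k^(0.36−1) = 0.086. Solving, k_gold = (0.36/0.086)^(1/0.64) ≈ 9.3663.
Output: y_gold = k_gold^0.36 = 9.3663^0.36 ≈ 2.2375.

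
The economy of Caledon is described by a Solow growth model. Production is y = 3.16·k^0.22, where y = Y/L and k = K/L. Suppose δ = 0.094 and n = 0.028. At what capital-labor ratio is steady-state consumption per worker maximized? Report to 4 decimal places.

k_gold ≈ 9.3092

The effective depreciation rate is n + δ = 0.028 + 0.094 = 0.122.
Setting f'(k) = n+δ gives 0.22·3.16·k^(0.22−1) = 0.122, hence k_gold = (0.22·3.16/0.122)^(1/0.78) ≈ 9.3092.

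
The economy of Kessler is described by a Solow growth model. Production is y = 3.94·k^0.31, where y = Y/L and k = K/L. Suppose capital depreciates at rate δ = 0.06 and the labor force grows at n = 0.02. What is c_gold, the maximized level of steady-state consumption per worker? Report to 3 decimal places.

Break-even investment rate: n + δ = 0.02 + 0.06 = 0.08.
Setting f'(k) = n+δ gives 0.31·3.94·k^(0.31−1) = 0.08, hence k_gold = (0.31·3.94/0.08)^(1/0.69) ≈ 51.9524.
y_gold = 3.94·51.9524^0.31 ≈ 13.4071.
c_gold = y_gold − (n+δ)·k_gold = 13.4071 − 0.08·51.9524 ≈ 9.2509.

c_gold ≈ 9.251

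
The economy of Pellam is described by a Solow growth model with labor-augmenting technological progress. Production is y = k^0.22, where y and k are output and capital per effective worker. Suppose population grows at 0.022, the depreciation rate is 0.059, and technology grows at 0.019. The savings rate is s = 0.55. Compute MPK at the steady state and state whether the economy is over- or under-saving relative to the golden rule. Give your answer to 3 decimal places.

over-saving; MPK ≈ 0.040

n + g + δ = 0.022 + 0.019 + 0.059 = 0.1.
Steady-state k*: s·k^0.22 = 0.1·k gives k* = (0.55/0.1)^(1/0.78) ≈ 8.8958.
MPK = 0.22·8.8958^(-0.78) ≈ 0.0400.
MPK < n+g+δ = 0.1, so the economy is dynamically inefficient (over-saving).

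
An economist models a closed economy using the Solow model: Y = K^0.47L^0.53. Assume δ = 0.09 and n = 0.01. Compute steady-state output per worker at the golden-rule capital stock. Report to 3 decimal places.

The effective depreciation rate is n + δ = 0.01 + 0.09 = 0.1.
Golden rule sets MPK = n+δ: 0.47·k^(0.47−1) = 0.1, so k_gold = (0.47/0.1)^(1/0.53) ≈ 18.5400.
Output: y_gold = k_gold^0.47 = 18.5400^0.47 ≈ 3.9447.

y_gold ≈ 3.945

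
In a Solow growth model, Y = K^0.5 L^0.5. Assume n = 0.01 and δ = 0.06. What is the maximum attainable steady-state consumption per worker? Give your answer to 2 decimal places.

c_gold ≈ 3.57

Capital per worker breaks even when investment replaces (n + δ)·k; here n + δ = 0.07.
Golden rule sets MPK = n+δ: 0.5·k^(0.5−1) = 0.07, so k_gold = (0.5/0.07)^(1/0.5) ≈ 51.0204.
y_gold = 51.0204^0.5 ≈ 7.1429.
c_gold = y_gold − (n+δ)·k_gold = 7.1429 − 0.07·51.0204 ≈ 3.5714.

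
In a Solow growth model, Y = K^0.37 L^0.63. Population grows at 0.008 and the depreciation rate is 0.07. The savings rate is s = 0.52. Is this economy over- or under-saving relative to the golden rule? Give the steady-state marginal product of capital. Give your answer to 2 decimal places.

Break-even investment rate: n + δ = 0.008 + 0.07 = 0.078.
Steady-state k*: s·k^0.37 = 0.078·k gives k* = (0.52/0.078)^(1/0.63) ≈ 20.3138.
MPK = 0.37·20.3138^(-0.63) ≈ 0.0555.
MPK < n+δ = 0.078, so the economy is dynamically inefficient (over-saving).

over-saving; MPK ≈ 0.06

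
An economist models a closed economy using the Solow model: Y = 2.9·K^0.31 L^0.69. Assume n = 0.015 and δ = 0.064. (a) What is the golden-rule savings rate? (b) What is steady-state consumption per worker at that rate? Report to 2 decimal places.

The effective depreciation rate is n + δ = 0.015 + 0.064 = 0.079.
For Cobb-Douglas, s_gold equals capital's share: s_gold = 0.31.
Maximizing c = f(k) − (n+δ)·k gives f'(k) = n+δ, i.e. 0.31·2.9·k^(0.31−1) = 0.079, so k_gold = (0.31·2.9/0.079)^(1/0.69) ≈ 33.9334.
y_gold = 2.9·33.9334^0.31 ≈ 8.6475; c_gold = (1−0.31)·y_gold ≈ 5.9668.

(a) s_gold = 0.31; (b) c_gold ≈ 5.97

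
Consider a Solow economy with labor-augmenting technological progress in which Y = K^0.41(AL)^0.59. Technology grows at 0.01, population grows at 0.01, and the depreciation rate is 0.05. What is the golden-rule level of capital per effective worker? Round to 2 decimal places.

n + g + δ = 0.01 + 0.01 + 0.05 = 0.07.
At the golden rule the marginal product of capital equals n+g+δ: 0.41·k^(0.41−1) = 0.07. Solving, k_gold = (0.41/0.07)^(1/0.59) ≈ 20.0061.

k_gold ≈ 20.01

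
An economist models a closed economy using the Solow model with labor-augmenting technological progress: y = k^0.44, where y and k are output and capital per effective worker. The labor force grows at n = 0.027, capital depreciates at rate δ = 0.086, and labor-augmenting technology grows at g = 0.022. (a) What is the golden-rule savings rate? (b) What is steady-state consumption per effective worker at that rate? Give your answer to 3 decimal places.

Capital per effective worker breaks even when investment replaces (n + g + δ)·k; here n + g + δ = 0.135.
For Cobb-Douglas, s_gold equals capital's share: s_gold = 0.44.
Golden rule sets MPK = n+g+δ: 0.44·k^(0.44−1) = 0.135, so k_gold = (0.44/0.135)^(1/0.56) ≈ 8.2468.
y_gold = 8.2468^0.44 ≈ 2.5303; c_gold = (1−0.44)·y_gold ≈ 1.4169.

(a) s_gold = 0.440; (b) c_gold ≈ 1.417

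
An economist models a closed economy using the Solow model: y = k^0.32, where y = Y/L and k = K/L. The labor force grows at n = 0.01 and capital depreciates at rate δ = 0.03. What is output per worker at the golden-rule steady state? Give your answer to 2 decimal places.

Break-even investment rate: n + δ = 0.01 + 0.03 = 0.04.
Golden rule sets MPK = n+δ: 0.32·k^(0.32−1) = 0.04, so k_gold = (0.32/0.04)^(1/0.68) ≈ 21.2850.
Output: y_gold = k_gold^0.32 = 21.2850^0.32 ≈ 2.6606.

y_gold ≈ 2.66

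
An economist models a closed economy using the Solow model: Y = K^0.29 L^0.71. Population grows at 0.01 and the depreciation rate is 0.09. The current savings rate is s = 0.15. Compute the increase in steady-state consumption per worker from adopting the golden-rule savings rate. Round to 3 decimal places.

Break-even investment rate: n + δ = 0.01 + 0.09 = 0.1.
Current steady state (s = 0.15): k* = (0.15/0.1)^(1/0.71) ≈ 1.7702, y* = 1.7702^0.29 ≈ 1.1801, c* = (1−0.15)·1.1801 ≈ 1.0031.
Setting f'(k) = n+δ gives 0.29·k^(0.29−1) = 0.1, hence k_gold = (0.29/0.1)^(1/0.71) ≈ 4.4799.
y_gold = 4.4799^0.29 ≈ 1.5448, c_gold = y_gold − 0.1·k_gold ≈ 1.0968.
Gain: Δc = 1.0968 − 1.0031 ≈ 0.0937.

Δc ≈ 0.094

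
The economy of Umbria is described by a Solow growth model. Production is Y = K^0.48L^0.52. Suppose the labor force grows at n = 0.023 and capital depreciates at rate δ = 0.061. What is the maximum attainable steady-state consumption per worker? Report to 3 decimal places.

Break-even investment rate: n + δ = 0.023 + 0.061 = 0.084.
Golden rule sets MPK = n+δ: 0.48·k^(0.48−1) = 0.084, so k_gold = (0.48/0.084)^(1/0.52) ≈ 28.5559.
y_gold = 28.5559^0.48 ≈ 4.9973.
c_gold = y_gold − (n+δ)·k_gold = 4.9973 − 0.084·28.5559 ≈ 2.5986.

c_gold ≈ 2.599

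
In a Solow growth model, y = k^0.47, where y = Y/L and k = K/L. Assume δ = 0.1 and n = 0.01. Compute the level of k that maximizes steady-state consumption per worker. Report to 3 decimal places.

Break-even investment rate: n + δ = 0.01 + 0.1 = 0.11.
Setting f'(k) = n+δ gives 0.47·k^(0.47−1) = 0.11, hence k_gold = (0.47/0.11)^(1/0.53) ≈ 15.4885.

k_gold ≈ 15.489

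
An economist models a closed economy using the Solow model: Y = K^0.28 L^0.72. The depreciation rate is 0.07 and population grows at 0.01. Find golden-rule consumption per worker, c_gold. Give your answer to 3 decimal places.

Capital per worker breaks even when investment replaces (n + δ)·k; here n + δ = 0.08.
Maximizing c = f(k) − (n+δ)·k gives f'(k) = n+δ, i.e. 0.28·k^(0.28−1) = 0.08, so k_gold = (0.28/0.08)^(1/0.72) ≈ 5.6971.
y_gold = 5.6971^0.28 ≈ 1.6277.
c_gold = y_gold − (n+δ)·k_gold = 1.6277 − 0.08·5.6971 ≈ 1.1720.

c_gold ≈ 1.172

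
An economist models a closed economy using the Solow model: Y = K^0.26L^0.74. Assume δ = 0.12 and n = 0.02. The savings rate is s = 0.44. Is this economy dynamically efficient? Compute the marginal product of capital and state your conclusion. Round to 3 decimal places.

n + δ = 0.02 + 0.12 = 0.14.
Steady-state k*: s·k^0.26 = 0.14·k gives k* = (0.44/0.14)^(1/0.74) ≈ 4.6996.
MPK = 0.26·4.6996^(-0.74) ≈ 0.0827.
MPK < n+δ = 0.14, so the economy is dynamically inefficient (over-saving).

dynamically inefficient; MPK ≈ 0.083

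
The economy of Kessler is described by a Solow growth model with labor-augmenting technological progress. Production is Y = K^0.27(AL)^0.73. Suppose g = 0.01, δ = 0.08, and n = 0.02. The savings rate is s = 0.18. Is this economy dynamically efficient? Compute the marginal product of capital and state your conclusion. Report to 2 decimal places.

Capital per effective worker breaks even when investment replaces (n + g + δ)·k; here n + g + δ = 0.11.
Steady-state k*: s·k^0.27 = 0.11·k gives k* = (0.18/0.11)^(1/0.73) ≈ 1.9633.
MPK = 0.27·1.9633^(-0.73) ≈ 0.1650.
MPK > n+g+δ = 0.11, so the economy is dynamically efficient (under-saving).

dynamically efficient; MPK ≈ 0.17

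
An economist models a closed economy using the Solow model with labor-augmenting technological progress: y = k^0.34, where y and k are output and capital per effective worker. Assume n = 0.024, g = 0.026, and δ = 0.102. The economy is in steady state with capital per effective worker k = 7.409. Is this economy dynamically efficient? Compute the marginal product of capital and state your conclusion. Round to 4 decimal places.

n + g + δ = 0.024 + 0.026 + 0.102 = 0.152.
MPK = 0.34·k^(0.34−1) = 0.34·7.409^(-0.66) ≈ 0.0907.
MPK < 0.152, so the economy is dynamically inefficient (over-saving).

dynamically inefficient; MPK ≈ 0.0907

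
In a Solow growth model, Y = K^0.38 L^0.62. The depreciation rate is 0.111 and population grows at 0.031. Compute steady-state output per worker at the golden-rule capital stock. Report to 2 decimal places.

y_gold ≈ 1.83

The effective depreciation rate is n + δ = 0.031 + 0.111 = 0.142.
Setting f'(k) = n+δ gives 0.38·k^(0.38−1) = 0.142, hence k_gold = (0.38/0.142)^(1/0.62) ≈ 4.8922.
Output: y_gold = k_gold^0.38 = 4.8922^0.38 ≈ 1.8282.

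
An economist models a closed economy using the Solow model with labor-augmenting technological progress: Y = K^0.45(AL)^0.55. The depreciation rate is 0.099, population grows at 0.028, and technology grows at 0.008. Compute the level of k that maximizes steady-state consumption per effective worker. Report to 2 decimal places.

The effective depreciation rate is n + g + δ = 0.028 + 0.008 + 0.099 = 0.135.
Golden rule sets MPK = n+g+δ: 0.45·k^(0.45−1) = 0.135, so k_gold = (0.45/0.135)^(1/0.55) ≈ 8.9267.

k_gold ≈ 8.93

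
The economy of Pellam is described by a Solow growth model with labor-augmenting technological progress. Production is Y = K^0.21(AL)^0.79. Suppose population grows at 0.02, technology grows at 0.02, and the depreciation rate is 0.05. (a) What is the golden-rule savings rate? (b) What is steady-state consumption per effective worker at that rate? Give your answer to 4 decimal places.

(a) s_gold = 0.2100; (b) c_gold ≈ 0.9896

The effective depreciation rate is n + g + δ = 0.02 + 0.02 + 0.05 = 0.09.
For Cobb-Douglas, s_gold equals capital's share: s_gold = 0.21.
Golden rule sets MPK = n+g+δ: 0.21·k^(0.21−1) = 0.09, so k_gold = (0.21/0.09)^(1/0.79) ≈ 2.9228.
y_gold = 2.9228^0.21 ≈ 1.2526; c_gold = (1−0.21)·y_gold ≈ 0.9896.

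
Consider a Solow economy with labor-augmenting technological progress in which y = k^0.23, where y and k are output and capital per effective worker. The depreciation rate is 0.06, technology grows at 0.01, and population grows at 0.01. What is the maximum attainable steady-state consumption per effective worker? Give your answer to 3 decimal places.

c_gold ≈ 1.056

Break-even investment rate: n + g + δ = 0.01 + 0.01 + 0.06 = 0.08.
Golden rule sets MPK = n+g+δ: 0.23·k^(0.23−1) = 0.08, so k_gold = (0.23/0.08)^(1/0.77) ≈ 3.9412.
y_gold = 3.9412^0.23 ≈ 1.3709.
c_gold = y_gold − (n+g+δ)·k_gold = 1.3709 − 0.08·3.9412 ≈ 1.0556.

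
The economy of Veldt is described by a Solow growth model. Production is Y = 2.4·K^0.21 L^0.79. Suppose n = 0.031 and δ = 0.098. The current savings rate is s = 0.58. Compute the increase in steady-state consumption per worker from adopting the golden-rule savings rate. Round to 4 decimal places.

n + δ = 0.031 + 0.098 = 0.129.
Current steady state (s = 0.58): k* = (0.58·2.4/0.129)^(1/0.79) ≈ 20.3076, y* = 2.4·20.3076^0.21 ≈ 4.5167, c* = (1−0.58)·4.5167 ≈ 1.8970.
Golden rule sets MPK = n+δ: 0.21·2.4·k^(0.21−1) = 0.129, so k_gold = (0.21·2.4/0.129)^(1/0.79) ≈ 5.6126.
y_gold = 2.4·5.6126^0.21 ≈ 3.4478, c_gold = y_gold − 0.129·k_gold ≈ 2.7237.
Gain: Δc = 2.7237 − 1.8970 ≈ 0.8267.

Δc ≈ 0.8267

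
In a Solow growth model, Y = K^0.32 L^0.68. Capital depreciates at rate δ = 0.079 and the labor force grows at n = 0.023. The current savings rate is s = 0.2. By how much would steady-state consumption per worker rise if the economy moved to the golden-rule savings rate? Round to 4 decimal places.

Δc ≈ 0.0663

n + δ = 0.023 + 0.079 = 0.102.
Current steady state (s = 0.2): k* = (0.2/0.102)^(1/0.68) ≈ 2.6918, y* = 2.6918^0.32 ≈ 1.3728, c* = (1−0.2)·1.3728 ≈ 1.0983.
Golden rule sets MPK = n+δ: 0.32·k^(0.32−1) = 0.102, so k_gold = (0.32/0.102)^(1/0.68) ≈ 5.3730.
y_gold = 5.3730^0.32 ≈ 1.7127, c_gold = y_gold − 0.102·k_gold ≈ 1.1646.
Gain: Δc = 1.1646 − 1.0983 ≈ 0.0663.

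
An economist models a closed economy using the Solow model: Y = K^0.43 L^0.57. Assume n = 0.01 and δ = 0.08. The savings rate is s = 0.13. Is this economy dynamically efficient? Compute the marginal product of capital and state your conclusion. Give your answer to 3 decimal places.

The effective depreciation rate is n + δ = 0.01 + 0.08 = 0.09.
Steady-state k*: s·k^0.43 = 0.09·k gives k* = (0.13/0.09)^(1/0.57) ≈ 1.9062.
MPK = 0.43·1.9062^(-0.57) ≈ 0.2977.
MPK > n+δ = 0.09, so the economy is dynamically efficient (under-saving).

dynamically efficient; MPK ≈ 0.298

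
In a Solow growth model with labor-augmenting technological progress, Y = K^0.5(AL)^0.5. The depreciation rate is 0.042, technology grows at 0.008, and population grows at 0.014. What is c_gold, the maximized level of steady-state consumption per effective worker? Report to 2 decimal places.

c_gold ≈ 3.91

n + g + δ = 0.014 + 0.008 + 0.042 = 0.064.
Maximizing c = f(k) − (n+g+δ)·k gives f'(k) = n+g+δ, i.e. 0.5·k^(0.5−1) = 0.064, so k_gold = (0.5/0.064)^(1/0.5) ≈ 61.0352.
y_gold = 61.0352^0.5 ≈ 7.8125.
c_gold = y_gold − (n+g+δ)·k_gold = 7.8125 − 0.064·61.0352 ≈ 3.9062.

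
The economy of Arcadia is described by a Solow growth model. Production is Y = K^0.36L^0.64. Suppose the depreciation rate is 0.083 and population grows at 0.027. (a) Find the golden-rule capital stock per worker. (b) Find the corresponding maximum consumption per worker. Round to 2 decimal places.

The effective depreciation rate is n + δ = 0.027 + 0.083 = 0.11.
At the golden rule the marginal product of capital equals n+δ: 0.36·k^(0.36−1) = 0.11. Solving, k_gold = (0.36/0.11)^(1/0.64) ≈ 6.3760.
y_gold = 6.3760^0.36 ≈ 1.9482; c_gold = y_gold − 0.11·k_gold ≈ 1.2469.

(a) k_gold ≈ 6.38; (b) c_gold ≈ 1.25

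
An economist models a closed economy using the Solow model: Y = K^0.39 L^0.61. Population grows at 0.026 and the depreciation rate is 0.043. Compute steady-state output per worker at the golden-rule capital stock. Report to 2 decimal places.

y_gold ≈ 3.03

The effective depreciation rate is n + δ = 0.026 + 0.043 = 0.069.
Setting f'(k) = n+δ gives 0.39·k^(0.39−1) = 0.069, hence k_gold = (0.39/0.069)^(1/0.61) ≈ 17.1057.
Output: y_gold = k_gold^0.39 = 17.1057^0.39 ≈ 3.0264.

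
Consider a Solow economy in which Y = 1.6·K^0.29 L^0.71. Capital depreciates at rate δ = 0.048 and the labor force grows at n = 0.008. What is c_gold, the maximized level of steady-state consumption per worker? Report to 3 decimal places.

Capital per worker breaks even when investment replaces (n + δ)·k; here n + δ = 0.056.
At the golden rule the marginal product of capital equals n+δ: 0.29·1.6·k^(0.29−1) = 0.056. Solving, k_gold = (0.29·1.6/0.056)^(1/0.71) ≈ 19.6527.
y_gold = 1.6·19.6527^0.29 ≈ 3.7950.
c_gold = y_gold − (n+δ)·k_gold = 3.7950 − 0.056·19.6527 ≈ 2.6945.

c_gold ≈ 2.694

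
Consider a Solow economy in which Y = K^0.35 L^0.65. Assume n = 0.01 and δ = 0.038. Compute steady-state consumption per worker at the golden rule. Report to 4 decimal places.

Break-even investment rate: n + δ = 0.01 + 0.038 = 0.048.
Maximizing c = f(k) − (n+δ)·k gives f'(k) = n+δ, i.e. 0.35·k^(0.35−1) = 0.048, so k_gold = (0.35/0.048)^(1/0.65) ≈ 21.2533.
y_gold = 21.2533^0.35 ≈ 2.9147.
c_gold = y_gold − (n+δ)·k_gold = 2.9147 − 0.048·21.2533 ≈ 1.8946.

c_gold ≈ 1.8946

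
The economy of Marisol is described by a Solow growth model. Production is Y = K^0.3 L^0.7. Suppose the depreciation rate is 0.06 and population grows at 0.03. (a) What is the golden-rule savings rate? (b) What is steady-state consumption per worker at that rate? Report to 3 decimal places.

Capital per worker breaks even when investment replaces (n + δ)·k; here n + δ = 0.09.
For Cobb-Douglas, s_gold equals capital's share: s_gold = 0.3.
Maximizing c = f(k) − (n+δ)·k gives f'(k) = n+δ, i.e. 0.3·k^(0.3−1) = 0.09, so k_gold = (0.3/0.09)^(1/0.7) ≈ 5.5843.
y_gold = 5.5843^0.3 ≈ 1.6753; c_gold = (1−0.3)·y_gold ≈ 1.1727.

(a) s_gold = 0.300; (b) c_gold ≈ 1.173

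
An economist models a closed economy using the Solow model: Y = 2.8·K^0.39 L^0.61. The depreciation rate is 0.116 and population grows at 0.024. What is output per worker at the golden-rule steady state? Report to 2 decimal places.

y_gold ≈ 10.41

Capital per worker breaks even when investment replaces (n + δ)·k; here n + δ = 0.14.
Maximizing c = f(k) − (n+δ)·k gives f'(k) = n+δ, i.e. 0.39·2.8·k^(0.39−1) = 0.14, so k_gold = (0.39·2.8/0.14)^(1/0.61) ≈ 29.0035.
Output: y_gold = 2.8·k_gold^0.39 = 2.8·29.0035^0.39 ≈ 10.4115.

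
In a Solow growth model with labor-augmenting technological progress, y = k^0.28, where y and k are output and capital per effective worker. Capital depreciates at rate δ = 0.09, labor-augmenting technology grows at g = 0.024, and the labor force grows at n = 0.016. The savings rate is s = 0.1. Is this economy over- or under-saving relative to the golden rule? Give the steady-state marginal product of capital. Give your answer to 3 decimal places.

Capital per effective worker breaks even when investment replaces (n + g + δ)·k; here n + g + δ = 0.13.
Steady-state k*: s·k^0.28 = 0.13·k gives k* = (0.1/0.13)^(1/0.72) ≈ 0.6946.
MPK = 0.28·0.6946^(-0.72) ≈ 0.3640.
MPK > n+g+δ = 0.13, so the economy is dynamically efficient (under-saving).

under-saving; MPK ≈ 0.364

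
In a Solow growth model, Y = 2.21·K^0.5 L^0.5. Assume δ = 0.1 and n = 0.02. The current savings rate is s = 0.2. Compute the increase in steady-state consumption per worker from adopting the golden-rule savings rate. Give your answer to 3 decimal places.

Δc ≈ 3.663

Capital per worker breaks even when investment replaces (n + δ)·k; here n + δ = 0.12.
Current steady state (s = 0.2): k* = (0.2·2.21/0.12)^(1/0.5) ≈ 13.5669, y* = 2.21·13.5669^0.5 ≈ 8.1402, c* = (1−0.2)·8.1402 ≈ 6.5121.
Setting f'(k) = n+δ gives 0.5·2.21·k^(0.5−1) = 0.12, hence k_gold = (0.5·2.21/0.12)^(1/0.5) ≈ 84.7934.
y_gold = 2.21·84.7934^0.5 ≈ 20.3504, c_gold = y_gold − 0.12·k_gold ≈ 10.1752.
Gain: Δc = 10.1752 − 6.5121 ≈ 3.6631.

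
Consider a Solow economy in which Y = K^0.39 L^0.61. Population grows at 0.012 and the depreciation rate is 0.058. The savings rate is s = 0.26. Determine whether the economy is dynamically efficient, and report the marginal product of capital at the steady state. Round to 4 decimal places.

Capital per worker breaks even when investment replaces (n + δ)·k; here n + δ = 0.07.
Steady-state k*: s·k^0.39 = 0.07·k gives k* = (0.26/0.07)^(1/0.61) ≈ 8.5945.
MPK = 0.39·8.5945^(-0.61) ≈ 0.1050.
MPK > n+δ = 0.07, so the economy is dynamically efficient (under-saving).

dynamically efficient; MPK ≈ 0.1050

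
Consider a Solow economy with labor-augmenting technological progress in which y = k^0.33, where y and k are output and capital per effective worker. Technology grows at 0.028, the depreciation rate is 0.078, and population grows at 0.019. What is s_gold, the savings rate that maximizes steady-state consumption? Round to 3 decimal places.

s_gold = 0.330

The effective depreciation rate is n + g + δ = 0.019 + 0.028 + 0.078 = 0.125.
At the golden rule MPK = n+g+δ, and in any Cobb-Douglas steady state s = (n+g+δ)·k/y = MPK·k/y = capital's share 0.33.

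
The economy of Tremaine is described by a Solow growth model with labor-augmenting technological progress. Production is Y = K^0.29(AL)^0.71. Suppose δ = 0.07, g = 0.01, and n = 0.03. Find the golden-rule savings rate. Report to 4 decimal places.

n + g + δ = 0.03 + 0.01 + 0.07 = 0.11.
At the golden rule MPK = n+g+δ, and in any Cobb-Douglas steady state s = (n+g+δ)·k/y = MPK·k/y = capital's share 0.29.

s_gold = 0.2900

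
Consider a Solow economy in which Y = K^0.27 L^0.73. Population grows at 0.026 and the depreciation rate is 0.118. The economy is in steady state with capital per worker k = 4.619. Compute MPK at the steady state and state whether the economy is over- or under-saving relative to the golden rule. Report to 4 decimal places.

over-saving; MPK ≈ 0.0884

The effective depreciation rate is n + δ = 0.026 + 0.118 = 0.144.
MPK = 0.27·k^(0.27−1) = 0.27·4.619^(-0.73) ≈ 0.0884.
MPK < 0.144, so the economy is dynamically inefficient (over-saving).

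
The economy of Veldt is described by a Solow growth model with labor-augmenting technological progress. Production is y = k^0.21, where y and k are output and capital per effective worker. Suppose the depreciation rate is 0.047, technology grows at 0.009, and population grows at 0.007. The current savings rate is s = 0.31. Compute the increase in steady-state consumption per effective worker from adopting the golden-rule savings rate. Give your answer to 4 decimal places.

Δc ≈ 0.0341

n + g + δ = 0.007 + 0.009 + 0.047 = 0.063.
Current steady state (s = 0.31): k* = (0.31/0.063)^(1/0.79) ≈ 7.5158, y* = 7.5158^0.21 ≈ 1.5274, c* = (1−0.31)·1.5274 ≈ 1.0539.
Golden rule sets MPK = n+g+δ: 0.21·k^(0.21−1) = 0.063, so k_gold = (0.21/0.063)^(1/0.79) ≈ 4.5906.
y_gold = 4.5906^0.21 ≈ 1.3772, c_gold = y_gold − 0.063·k_gold ≈ 1.0880.
Gain: Δc = 1.0880 − 1.0539 ≈ 0.0341.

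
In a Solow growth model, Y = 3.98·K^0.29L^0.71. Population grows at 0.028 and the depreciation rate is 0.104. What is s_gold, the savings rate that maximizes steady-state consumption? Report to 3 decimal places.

s_gold = 0.290

The effective depreciation rate is n + δ = 0.028 + 0.104 = 0.132.
At the golden rule MPK = n+δ, and in any Cobb-Douglas steady state s = (n+δ)·k/y = MPK·k/y = capital's share 0.29.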